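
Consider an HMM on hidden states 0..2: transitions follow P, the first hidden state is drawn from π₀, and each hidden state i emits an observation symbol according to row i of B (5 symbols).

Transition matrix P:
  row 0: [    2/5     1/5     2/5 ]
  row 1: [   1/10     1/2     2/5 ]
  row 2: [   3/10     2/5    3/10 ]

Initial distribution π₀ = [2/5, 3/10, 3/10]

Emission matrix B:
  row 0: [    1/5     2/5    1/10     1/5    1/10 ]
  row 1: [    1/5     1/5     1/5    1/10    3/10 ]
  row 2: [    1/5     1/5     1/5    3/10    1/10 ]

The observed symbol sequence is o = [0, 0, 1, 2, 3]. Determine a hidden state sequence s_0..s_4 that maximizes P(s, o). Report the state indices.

path = [0, 0, 0, 2, 2]

t=0: δ = [8.000e-02, 6.000e-02, 6.000e-02]  (obs o_0=0)
t=1: δ = [6.400e-03, 6.000e-03, 6.400e-03]  ψ = [0, 1, 0]  (obs o_1=0)
t=2: δ = [1.024e-03, 6.000e-04, 5.120e-04]  ψ = [0, 1, 0]  (obs o_2=1)
t=3: δ = [4.096e-05, 6.000e-05, 8.192e-05]  ψ = [0, 1, 0]  (obs o_3=2)
t=4: δ = [4.915e-06, 3.277e-06, 7.373e-06]  ψ = [2, 2, 2]  (obs o_4=3)
backtrack: best end state = 2; path = [0, 0, 0, 2, 2]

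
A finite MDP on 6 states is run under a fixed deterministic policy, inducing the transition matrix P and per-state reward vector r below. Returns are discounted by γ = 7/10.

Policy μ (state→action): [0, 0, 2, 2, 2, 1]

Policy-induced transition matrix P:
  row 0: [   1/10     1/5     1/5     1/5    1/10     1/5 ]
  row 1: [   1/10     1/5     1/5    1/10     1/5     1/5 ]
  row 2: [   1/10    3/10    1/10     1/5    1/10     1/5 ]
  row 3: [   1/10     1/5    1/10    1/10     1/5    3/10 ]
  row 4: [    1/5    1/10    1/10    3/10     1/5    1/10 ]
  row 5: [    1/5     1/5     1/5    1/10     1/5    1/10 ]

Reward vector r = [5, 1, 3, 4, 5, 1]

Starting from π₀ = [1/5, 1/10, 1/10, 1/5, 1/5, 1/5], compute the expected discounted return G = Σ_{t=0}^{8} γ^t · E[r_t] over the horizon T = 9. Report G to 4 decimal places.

t=0: π = [0.2000, 0.1000, 0.1000, 0.2000, 0.2000, 0.2000], E[r] = 3.4000, γ^t·E[r] = 3.400000, running G = 3.400000
t=1: π = [0.1400, 0.1900, 0.1500, 0.1700, 0.1700, 0.1800], E[r] = 3.0500, γ^t·E[r] = 2.135000, running G = 5.535000
t=2: π = [0.1350, 0.1980, 0.1510, 0.1630, 0.1710, 0.1820], E[r] = 3.0150, γ^t·E[r] = 1.477350, running G = 7.012350
t=3: π = [0.1353, 0.1980, 0.1515, 0.1628, 0.1714, 0.1810], E[r] = 3.0182, γ^t·E[r] = 1.035243, running G = 8.047593
t=4: π = [0.1352, 0.1980, 0.1514, 0.1630, 0.1713, 0.1810], E[r] = 3.0180, γ^t·E[r] = 0.724617, running G = 8.772210
t=5: π = [0.1352, 0.1980, 0.1514, 0.1629, 0.1713, 0.1811], E[r] = 3.0179, γ^t·E[r] = 0.507223, running G = 9.279433
t=6: π = [0.1352, 0.1980, 0.1514, 0.1629, 0.1713, 0.1811], E[r] = 3.0180, γ^t·E[r] = 0.355059, running G = 9.634492
t=7: π = [0.1352, 0.1980, 0.1514, 0.1629, 0.1713, 0.1811], E[r] = 3.0179, γ^t·E[r] = 0.248541, running G = 9.883033
t=8: π = [0.1352, 0.1980, 0.1514, 0.1629, 0.1713, 0.1811], E[r] = 3.0179, γ^t·E[r] = 0.173979, running G = 10.057011

G = 10.0570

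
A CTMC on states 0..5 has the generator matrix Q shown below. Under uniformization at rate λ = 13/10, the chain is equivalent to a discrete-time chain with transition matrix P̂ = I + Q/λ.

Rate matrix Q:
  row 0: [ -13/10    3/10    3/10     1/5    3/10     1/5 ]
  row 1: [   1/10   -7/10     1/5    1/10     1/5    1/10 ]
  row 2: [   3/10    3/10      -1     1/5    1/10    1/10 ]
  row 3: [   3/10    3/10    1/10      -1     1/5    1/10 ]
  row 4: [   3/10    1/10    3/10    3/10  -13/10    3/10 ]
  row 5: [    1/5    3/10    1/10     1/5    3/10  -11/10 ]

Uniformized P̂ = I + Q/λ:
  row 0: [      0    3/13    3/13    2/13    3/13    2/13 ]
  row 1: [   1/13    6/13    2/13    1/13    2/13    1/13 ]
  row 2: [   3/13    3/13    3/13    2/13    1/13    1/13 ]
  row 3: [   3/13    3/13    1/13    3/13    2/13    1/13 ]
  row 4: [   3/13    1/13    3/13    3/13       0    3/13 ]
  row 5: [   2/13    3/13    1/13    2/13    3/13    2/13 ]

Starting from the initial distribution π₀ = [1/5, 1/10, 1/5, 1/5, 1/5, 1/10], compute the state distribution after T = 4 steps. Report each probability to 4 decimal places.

π = [0.1463, 0.2714, 0.1675, 0.1560, 0.1399, 0.1189]

t=0: π = [0.2000, 0.1000, 0.2000, 0.2000, 0.2000, 0.1000]
t=1: π = [0.1615, 0.2231, 0.1769, 0.1769, 0.1308, 0.1308]
t=2: π = [0.1491, 0.2621, 0.1663, 0.1604, 0.1426, 0.1195]
t=3: π = [0.1468, 0.2693, 0.1675, 0.1570, 0.1398, 0.1195]
t=4: π = [0.1463, 0.2714, 0.1675, 0.1560, 0.1399, 0.1189]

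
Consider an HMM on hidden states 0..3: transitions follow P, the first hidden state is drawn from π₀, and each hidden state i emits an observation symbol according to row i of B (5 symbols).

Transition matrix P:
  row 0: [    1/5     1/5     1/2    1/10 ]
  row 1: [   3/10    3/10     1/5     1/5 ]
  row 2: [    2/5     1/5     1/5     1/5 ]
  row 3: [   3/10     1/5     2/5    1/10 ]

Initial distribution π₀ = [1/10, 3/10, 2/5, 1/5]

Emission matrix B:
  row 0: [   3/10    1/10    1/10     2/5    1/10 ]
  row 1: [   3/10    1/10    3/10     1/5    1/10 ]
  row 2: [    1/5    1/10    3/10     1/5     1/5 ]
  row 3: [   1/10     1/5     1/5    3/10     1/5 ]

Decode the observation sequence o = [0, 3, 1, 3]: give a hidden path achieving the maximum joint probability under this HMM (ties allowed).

t=0: δ = [3.000e-02, 9.000e-02, 8.000e-02, 2.000e-02]  (obs o_0=0)
t=1: δ = [1.280e-02, 5.400e-03, 3.600e-03, 5.400e-03]  ψ = [2, 1, 1, 1]  (obs o_1=3)
t=2: δ = [2.560e-04, 2.560e-04, 6.400e-04, 2.560e-04]  ψ = [0, 0, 0, 0]  (obs o_2=1)
t=3: δ = [1.024e-04, 2.560e-05, 2.560e-05, 3.840e-05]  ψ = [2, 2, 0, 2]  (obs o_3=3)
backtrack: best end state = 0; path = [2, 0, 2, 0]

path = [2, 0, 2, 0]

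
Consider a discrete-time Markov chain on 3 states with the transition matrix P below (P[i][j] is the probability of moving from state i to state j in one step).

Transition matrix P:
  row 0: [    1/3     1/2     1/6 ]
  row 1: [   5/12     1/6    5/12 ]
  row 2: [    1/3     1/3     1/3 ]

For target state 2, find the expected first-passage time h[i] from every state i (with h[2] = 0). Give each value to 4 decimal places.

h = [3.8400, 3.1200, 0.0000]

First-step conditioning: h[2] = 0; for i ≠ 2, h[i] = 1 + Σ_k P[i][k]·h[k].
  h[0] = 1 + 1/3·h[0] + 1/2·h[1]
  h[1] = 1 + 5/12·h[0] + 1/6·h[1]
Solving the 2×2 linear system over states ≠ 2 gives exactly h = [96/25, 78/25, 0] (h[2] = 0 is the target).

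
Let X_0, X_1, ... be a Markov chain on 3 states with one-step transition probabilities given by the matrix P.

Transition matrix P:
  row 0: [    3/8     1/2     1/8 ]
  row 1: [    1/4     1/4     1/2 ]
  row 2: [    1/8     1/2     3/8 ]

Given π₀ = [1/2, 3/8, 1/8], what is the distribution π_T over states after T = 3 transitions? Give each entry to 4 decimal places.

t=0: π = [0.5000, 0.3750, 0.1250]
t=1: π = [0.2969, 0.4063, 0.2969]
t=2: π = [0.2500, 0.3984, 0.3516]
t=3: π = [0.2373, 0.4004, 0.3623]

π = [0.2373, 0.4004, 0.3623]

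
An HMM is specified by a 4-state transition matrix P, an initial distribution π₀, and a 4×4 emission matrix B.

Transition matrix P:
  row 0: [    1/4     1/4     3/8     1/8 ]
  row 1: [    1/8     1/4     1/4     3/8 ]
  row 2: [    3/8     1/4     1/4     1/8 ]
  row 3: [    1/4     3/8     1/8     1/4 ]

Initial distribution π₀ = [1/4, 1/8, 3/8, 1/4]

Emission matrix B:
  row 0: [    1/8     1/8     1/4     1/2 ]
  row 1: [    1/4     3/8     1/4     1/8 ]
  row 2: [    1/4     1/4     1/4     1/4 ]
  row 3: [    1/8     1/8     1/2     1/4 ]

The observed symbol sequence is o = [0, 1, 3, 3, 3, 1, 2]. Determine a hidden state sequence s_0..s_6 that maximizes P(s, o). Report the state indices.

path = [2, 2, 0, 2, 0, 1, 3]

t=0: δ = [3.125e-02, 3.125e-02, 9.375e-02, 3.125e-02]  (obs o_0=0)
t=1: δ = [4.395e-03, 8.789e-03, 5.859e-03, 1.465e-03]  ψ = [2, 2, 2, 1]  (obs o_1=1)
t=2: δ = [1.099e-03, 2.747e-04, 5.493e-04, 8.240e-04]  ψ = [2, 1, 1, 1]  (obs o_2=3)
t=3: δ = [1.373e-04, 3.862e-05, 1.030e-04, 5.150e-05]  ψ = [0, 3, 0, 3]  (obs o_3=3)
t=4: δ = [1.931e-05, 4.292e-06, 1.287e-05, 4.292e-06]  ψ = [2, 0, 0, 0]  (obs o_4=3)
t=5: δ = [6.035e-07, 1.810e-06, 1.810e-06, 3.017e-07]  ψ = [0, 0, 0, 0]  (obs o_5=1)
t=6: δ = [1.697e-07, 1.132e-07, 1.132e-07, 3.395e-07]  ψ = [2, 1, 1, 1]  (obs o_6=2)
backtrack: best end state = 3; path = [2, 2, 0, 2, 0, 1, 3]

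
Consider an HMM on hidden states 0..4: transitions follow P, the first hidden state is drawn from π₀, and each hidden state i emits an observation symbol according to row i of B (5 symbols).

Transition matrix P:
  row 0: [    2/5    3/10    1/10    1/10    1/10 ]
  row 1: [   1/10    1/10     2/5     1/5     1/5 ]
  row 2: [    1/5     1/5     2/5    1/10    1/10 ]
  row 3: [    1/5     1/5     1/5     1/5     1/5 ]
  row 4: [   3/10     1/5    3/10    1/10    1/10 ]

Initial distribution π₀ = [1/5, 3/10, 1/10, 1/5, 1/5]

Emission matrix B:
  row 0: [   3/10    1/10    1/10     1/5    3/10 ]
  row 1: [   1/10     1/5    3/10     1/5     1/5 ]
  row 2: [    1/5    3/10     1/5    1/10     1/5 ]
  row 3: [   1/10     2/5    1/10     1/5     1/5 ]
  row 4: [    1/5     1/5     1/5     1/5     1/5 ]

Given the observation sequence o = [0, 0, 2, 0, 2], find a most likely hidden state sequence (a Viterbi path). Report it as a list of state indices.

t=0: δ = [6.000e-02, 3.000e-02, 2.000e-02, 2.000e-02, 4.000e-02]  (obs o_0=0)
t=1: δ = [7.200e-03, 1.800e-03, 2.400e-03, 6.000e-04, 1.200e-03]  ψ = [0, 0, 1, 0, 0]  (obs o_1=0)
t=2: δ = [2.880e-04, 6.480e-04, 1.920e-04, 7.200e-05, 1.440e-04]  ψ = [0, 0, 2, 0, 0]  (obs o_2=2)
t=3: δ = [3.456e-05, 8.640e-06, 5.184e-05, 1.296e-05, 2.592e-05]  ψ = [0, 0, 1, 1, 1]  (obs o_3=0)
t=4: δ = [1.382e-06, 3.110e-06, 4.147e-06, 5.184e-07, 1.037e-06]  ψ = [0, 0, 2, 2, 2]  (obs o_4=2)
backtrack: best end state = 2; path = [0, 0, 1, 2, 2]

path = [0, 0, 1, 2, 2]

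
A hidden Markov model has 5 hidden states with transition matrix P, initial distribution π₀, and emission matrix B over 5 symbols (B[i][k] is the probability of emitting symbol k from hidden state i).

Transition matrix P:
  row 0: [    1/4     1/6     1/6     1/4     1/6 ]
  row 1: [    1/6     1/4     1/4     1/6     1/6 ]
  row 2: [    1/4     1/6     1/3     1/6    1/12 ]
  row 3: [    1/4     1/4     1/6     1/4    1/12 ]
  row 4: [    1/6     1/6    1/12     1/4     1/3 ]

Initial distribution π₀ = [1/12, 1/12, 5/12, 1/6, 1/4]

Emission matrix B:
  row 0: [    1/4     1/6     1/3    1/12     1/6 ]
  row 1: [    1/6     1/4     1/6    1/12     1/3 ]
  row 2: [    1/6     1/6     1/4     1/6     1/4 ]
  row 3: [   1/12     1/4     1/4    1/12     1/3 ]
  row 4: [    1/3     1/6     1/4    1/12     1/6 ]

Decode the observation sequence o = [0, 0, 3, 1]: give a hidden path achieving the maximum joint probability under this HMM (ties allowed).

path = [4, 4, 4, 3]

t=0: δ = [2.083e-02, 1.389e-02, 6.944e-02, 1.389e-02, 8.333e-02]  (obs o_0=0)
t=1: δ = [4.340e-03, 2.315e-03, 3.858e-03, 1.736e-03, 9.259e-03]  ψ = [2, 4, 2, 4, 4]  (obs o_1=0)
t=2: δ = [1.286e-04, 1.286e-04, 2.143e-04, 1.929e-04, 2.572e-04]  ψ = [4, 4, 2, 4, 4]  (obs o_2=3)
t=3: δ = [8.931e-06, 1.206e-05, 1.191e-05, 1.608e-05, 1.429e-05]  ψ = [2, 3, 2, 4, 4]  (obs o_3=1)
backtrack: best end state = 3; path = [4, 4, 4, 3]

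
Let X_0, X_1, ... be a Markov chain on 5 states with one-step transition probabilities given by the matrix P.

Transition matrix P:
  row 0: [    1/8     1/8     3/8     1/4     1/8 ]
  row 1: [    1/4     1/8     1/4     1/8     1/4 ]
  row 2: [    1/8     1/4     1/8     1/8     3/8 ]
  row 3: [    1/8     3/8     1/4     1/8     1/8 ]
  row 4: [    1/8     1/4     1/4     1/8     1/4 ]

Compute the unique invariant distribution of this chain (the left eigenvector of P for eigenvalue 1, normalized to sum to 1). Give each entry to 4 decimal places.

π = [0.1527, 0.2213, 0.2392, 0.1441, 0.2428]

Balance equations π_j = Σ_i π_i·P[i][j]:
  π_0 = 1/8·π_0 + 1/4·π_1 + 1/8·π_2 + 1/8·π_3 + 1/8·π_4
  π_1 = 1/8·π_0 + 1/8·π_1 + 1/4·π_2 + 3/8·π_3 + 1/4·π_4
  π_2 = 3/8·π_0 + 1/4·π_1 + 1/8·π_2 + 1/4·π_3 + 1/4·π_4
  π_3 = 1/4·π_0 + 1/8·π_1 + 1/8·π_2 + 1/8·π_3 + 1/8·π_4
  normalize: π_0 + π_1 + π_2 + π_3 + π_4 = 1
Solving the linear system gives exactly π = [89/583, 129/583, 1255/5247, 84/583, 1274/5247].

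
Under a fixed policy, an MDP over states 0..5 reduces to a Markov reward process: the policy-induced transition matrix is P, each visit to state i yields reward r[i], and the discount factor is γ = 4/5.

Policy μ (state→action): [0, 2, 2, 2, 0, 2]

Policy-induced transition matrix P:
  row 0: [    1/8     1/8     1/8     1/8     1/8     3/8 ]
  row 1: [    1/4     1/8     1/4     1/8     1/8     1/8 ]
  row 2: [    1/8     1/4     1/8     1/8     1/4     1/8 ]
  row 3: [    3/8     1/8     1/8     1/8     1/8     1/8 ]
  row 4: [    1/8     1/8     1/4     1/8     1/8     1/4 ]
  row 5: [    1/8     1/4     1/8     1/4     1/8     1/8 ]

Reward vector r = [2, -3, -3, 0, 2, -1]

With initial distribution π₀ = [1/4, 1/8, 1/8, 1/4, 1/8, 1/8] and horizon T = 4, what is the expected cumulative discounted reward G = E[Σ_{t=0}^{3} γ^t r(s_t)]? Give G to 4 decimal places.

G = -1.1056

t=0: π = [0.2500, 0.1250, 0.1250, 0.2500, 0.1250, 0.1250], E[r] = -0.1250, γ^t·E[r] = -0.125000, running G = -0.125000
t=1: π = [0.2031, 0.1563, 0.1563, 0.1406, 0.1406, 0.2031], E[r] = -0.4531, γ^t·E[r] = -0.362500, running G = -0.487500
t=2: π = [0.1797, 0.1699, 0.1621, 0.1504, 0.1445, 0.1934], E[r] = -0.5410, γ^t·E[r] = -0.346250, running G = -0.833750
t=3: π = [0.1838, 0.1694, 0.1643, 0.1492, 0.1453, 0.1880], E[r] = -0.5310, γ^t·E[r] = -0.271875, running G = -1.105625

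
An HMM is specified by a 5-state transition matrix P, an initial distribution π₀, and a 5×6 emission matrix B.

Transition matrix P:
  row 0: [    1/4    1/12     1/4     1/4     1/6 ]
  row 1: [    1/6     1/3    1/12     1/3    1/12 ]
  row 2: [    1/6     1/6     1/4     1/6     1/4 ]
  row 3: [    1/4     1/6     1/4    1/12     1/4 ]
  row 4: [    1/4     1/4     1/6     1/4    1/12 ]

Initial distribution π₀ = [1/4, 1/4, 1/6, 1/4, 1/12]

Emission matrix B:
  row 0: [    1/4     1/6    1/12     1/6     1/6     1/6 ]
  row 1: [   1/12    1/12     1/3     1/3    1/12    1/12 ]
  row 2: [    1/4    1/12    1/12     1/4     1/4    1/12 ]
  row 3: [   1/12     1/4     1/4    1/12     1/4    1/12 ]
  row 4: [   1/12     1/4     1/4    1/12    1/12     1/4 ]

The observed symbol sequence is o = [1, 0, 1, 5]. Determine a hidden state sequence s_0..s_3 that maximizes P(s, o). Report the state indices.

t=0: δ = [4.167e-02, 2.083e-02, 1.389e-02, 6.250e-02, 2.083e-02]  (obs o_0=1)
t=1: δ = [3.906e-03, 8.681e-04, 3.906e-03, 8.681e-04, 1.302e-03]  ψ = [3, 3, 3, 0, 3]  (obs o_1=0)
t=2: δ = [1.628e-04, 5.425e-05, 8.138e-05, 2.441e-04, 2.441e-04]  ψ = [0, 2, 0, 0, 2]  (obs o_2=1)
t=3: δ = [1.017e-05, 5.086e-06, 5.086e-06, 5.086e-06, 1.526e-05]  ψ = [3, 4, 3, 4, 3]  (obs o_3=5)
backtrack: best end state = 4; path = [3, 0, 3, 4]

path = [3, 0, 3, 4]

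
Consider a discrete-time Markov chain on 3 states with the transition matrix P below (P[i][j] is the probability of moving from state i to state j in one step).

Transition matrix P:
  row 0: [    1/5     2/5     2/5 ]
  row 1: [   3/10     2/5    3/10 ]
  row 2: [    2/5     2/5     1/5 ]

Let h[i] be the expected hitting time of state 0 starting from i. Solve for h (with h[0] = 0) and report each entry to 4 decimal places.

First-step conditioning: h[0] = 0; for i ≠ 0, h[i] = 1 + Σ_k P[i][k]·h[k].
  h[1] = 1 + 2/5·h[1] + 3/10·h[2]
  h[2] = 1 + 2/5·h[1] + 1/5·h[2]
Solving the 2×2 linear system over states ≠ 0 gives exactly h = [0, 55/18, 25/9] (h[0] = 0 is the target).

h = [0.0000, 3.0556, 2.7778]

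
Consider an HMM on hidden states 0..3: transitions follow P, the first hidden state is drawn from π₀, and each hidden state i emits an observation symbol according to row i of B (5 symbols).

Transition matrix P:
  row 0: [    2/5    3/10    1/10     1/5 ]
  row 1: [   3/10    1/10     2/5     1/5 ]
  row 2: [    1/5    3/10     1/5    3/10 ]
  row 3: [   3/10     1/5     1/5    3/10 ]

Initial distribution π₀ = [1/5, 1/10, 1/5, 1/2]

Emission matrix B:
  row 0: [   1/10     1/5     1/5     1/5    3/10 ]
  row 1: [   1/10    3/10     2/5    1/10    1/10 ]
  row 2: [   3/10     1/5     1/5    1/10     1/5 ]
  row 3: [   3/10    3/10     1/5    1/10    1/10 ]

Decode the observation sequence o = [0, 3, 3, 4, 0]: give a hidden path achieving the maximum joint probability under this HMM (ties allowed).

path = [3, 0, 0, 0, 3]

t=0: δ = [2.000e-02, 1.000e-02, 6.000e-02, 1.500e-01]  (obs o_0=0)
t=1: δ = [9.000e-03, 3.000e-03, 3.000e-03, 4.500e-03]  ψ = [3, 3, 3, 3]  (obs o_1=3)
t=2: δ = [7.200e-04, 2.700e-04, 1.200e-04, 1.800e-04]  ψ = [0, 0, 1, 0]  (obs o_2=3)
t=3: δ = [8.640e-05, 2.160e-05, 2.160e-05, 1.440e-05]  ψ = [0, 0, 1, 0]  (obs o_3=4)
t=4: δ = [3.456e-06, 2.592e-06, 2.592e-06, 5.184e-06]  ψ = [0, 0, 0, 0]  (obs o_4=0)
backtrack: best end state = 3; path = [3, 0, 0, 0, 3]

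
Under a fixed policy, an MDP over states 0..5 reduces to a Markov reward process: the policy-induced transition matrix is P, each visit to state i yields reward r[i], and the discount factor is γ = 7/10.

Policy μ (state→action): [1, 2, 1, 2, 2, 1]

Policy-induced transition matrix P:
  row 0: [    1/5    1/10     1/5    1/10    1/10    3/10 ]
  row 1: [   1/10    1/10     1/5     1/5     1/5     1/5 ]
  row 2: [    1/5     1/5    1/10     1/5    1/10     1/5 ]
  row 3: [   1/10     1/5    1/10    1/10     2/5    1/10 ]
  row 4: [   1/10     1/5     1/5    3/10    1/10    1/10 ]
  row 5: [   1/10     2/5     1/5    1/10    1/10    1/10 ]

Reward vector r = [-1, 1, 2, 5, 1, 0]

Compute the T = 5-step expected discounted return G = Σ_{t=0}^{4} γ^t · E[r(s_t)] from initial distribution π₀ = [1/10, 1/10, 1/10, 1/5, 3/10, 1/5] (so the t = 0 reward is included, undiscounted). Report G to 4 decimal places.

G = 4.0941

t=0: π = [0.1000, 0.1000, 0.1000, 0.2000, 0.3000, 0.2000], E[r] = 1.5000, γ^t·E[r] = 1.500000, running G = 1.500000
t=1: π = [0.1200, 0.2200, 0.1700, 0.1800, 0.1700, 0.1400], E[r] = 1.5100, γ^t·E[r] = 1.057000, running G = 2.557000
t=2: π = [0.1290, 0.1940, 0.1650, 0.1730, 0.1760, 0.1630], E[r] = 1.4360, γ^t·E[r] = 0.703640, running G = 3.260640
t=3: π = [0.1294, 0.2003, 0.1662, 0.1711, 0.1713, 0.1617], E[r] = 1.4301, γ^t·E[r] = 0.490524, running G = 3.751164
t=4: π = [0.1296, 0.1994, 0.1663, 0.1709, 0.1714, 0.1625], E[r] = 1.4283, γ^t·E[r] = 0.342925, running G = 4.094090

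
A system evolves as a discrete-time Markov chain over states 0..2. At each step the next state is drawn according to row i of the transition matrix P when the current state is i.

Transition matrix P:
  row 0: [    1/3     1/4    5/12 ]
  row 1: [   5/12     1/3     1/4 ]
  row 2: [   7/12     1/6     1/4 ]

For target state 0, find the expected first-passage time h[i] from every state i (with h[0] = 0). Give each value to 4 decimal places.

h = [0.0000, 2.1818, 1.8182]

First-step conditioning: h[0] = 0; for i ≠ 0, h[i] = 1 + Σ_k P[i][k]·h[k].
  h[1] = 1 + 1/3·h[1] + 1/4·h[2]
  h[2] = 1 + 1/6·h[1] + 1/4·h[2]
Solving the 2×2 linear system over states ≠ 0 gives exactly h = [0, 24/11, 20/11] (h[0] = 0 is the target).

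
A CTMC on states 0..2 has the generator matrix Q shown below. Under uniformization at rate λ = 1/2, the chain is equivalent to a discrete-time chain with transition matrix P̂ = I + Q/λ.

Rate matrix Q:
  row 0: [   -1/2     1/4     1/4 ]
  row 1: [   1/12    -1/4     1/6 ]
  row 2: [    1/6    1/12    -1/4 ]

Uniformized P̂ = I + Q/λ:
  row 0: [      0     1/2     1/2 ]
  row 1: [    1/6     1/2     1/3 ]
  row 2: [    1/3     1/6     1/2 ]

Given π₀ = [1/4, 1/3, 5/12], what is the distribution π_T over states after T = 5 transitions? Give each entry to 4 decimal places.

π = [0.2058, 0.3530, 0.4412]

t=0: π = [0.2500, 0.3333, 0.4167]
t=1: π = [0.1944, 0.3611, 0.4444]
t=2: π = [0.2083, 0.3519, 0.4398]
t=3: π = [0.2052, 0.3534, 0.4414]
t=4: π = [0.2060, 0.3529, 0.4411]
t=5: π = [0.2058, 0.3530, 0.4412]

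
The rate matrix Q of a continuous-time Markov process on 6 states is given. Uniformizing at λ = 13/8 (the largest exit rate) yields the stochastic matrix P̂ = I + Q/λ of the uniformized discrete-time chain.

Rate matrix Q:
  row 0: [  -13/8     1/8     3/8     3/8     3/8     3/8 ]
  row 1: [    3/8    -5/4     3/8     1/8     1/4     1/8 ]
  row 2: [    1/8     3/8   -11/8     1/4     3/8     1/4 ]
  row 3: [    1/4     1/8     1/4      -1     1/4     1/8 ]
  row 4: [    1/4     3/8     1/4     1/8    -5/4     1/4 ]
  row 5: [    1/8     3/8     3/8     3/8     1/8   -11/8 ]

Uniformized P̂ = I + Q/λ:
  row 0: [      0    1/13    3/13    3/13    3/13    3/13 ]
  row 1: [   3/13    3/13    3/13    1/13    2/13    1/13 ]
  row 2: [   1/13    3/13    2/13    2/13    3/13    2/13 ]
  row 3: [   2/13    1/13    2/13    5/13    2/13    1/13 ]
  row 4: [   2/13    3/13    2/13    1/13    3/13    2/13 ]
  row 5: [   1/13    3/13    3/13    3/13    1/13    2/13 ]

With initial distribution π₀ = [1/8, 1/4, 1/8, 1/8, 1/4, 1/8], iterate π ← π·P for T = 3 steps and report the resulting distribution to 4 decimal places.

t=0: π = [0.1250, 0.2500, 0.1250, 0.1250, 0.2500, 0.1250]
t=1: π = [0.1346, 0.1923, 0.1923, 0.1635, 0.1827, 0.1346]
t=2: π = [0.1228, 0.1849, 0.1893, 0.1834, 0.1827, 0.1368]
t=3: π = [0.1241, 0.1837, 0.1880, 0.1879, 0.1814, 0.1350]

π = [0.1241, 0.1837, 0.1880, 0.1879, 0.1814, 0.1350]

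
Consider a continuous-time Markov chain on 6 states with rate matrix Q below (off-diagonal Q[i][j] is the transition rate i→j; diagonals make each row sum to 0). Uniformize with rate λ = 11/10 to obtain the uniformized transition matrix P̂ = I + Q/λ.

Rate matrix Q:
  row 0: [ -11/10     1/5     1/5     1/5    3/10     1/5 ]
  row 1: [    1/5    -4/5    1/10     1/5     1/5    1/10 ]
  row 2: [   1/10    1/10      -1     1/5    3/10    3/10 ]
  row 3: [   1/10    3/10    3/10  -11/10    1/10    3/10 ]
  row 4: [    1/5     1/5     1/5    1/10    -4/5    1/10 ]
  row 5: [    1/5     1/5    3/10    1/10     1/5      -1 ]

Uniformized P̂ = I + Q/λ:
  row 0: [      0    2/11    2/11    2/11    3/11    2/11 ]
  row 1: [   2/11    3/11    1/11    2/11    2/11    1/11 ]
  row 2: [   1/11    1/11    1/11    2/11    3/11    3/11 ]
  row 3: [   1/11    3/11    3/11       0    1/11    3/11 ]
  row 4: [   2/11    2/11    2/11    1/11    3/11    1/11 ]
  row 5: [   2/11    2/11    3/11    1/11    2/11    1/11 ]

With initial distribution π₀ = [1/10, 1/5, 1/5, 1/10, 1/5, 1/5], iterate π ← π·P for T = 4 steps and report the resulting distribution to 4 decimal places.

t=0: π = [0.1000, 0.2000, 0.2000, 0.1000, 0.2000, 0.2000]
t=1: π = [0.1364, 0.1909, 0.1727, 0.1273, 0.2182, 0.1545]
t=2: π = [0.1298, 0.1950, 0.1744, 0.1248, 0.2182, 0.1579]
t=3: π = [0.1310, 0.1950, 0.1739, 0.1249, 0.2180, 0.1571]
t=4: π = [0.1308, 0.1951, 0.1739, 0.1250, 0.2180, 0.1572]

π = [0.1308, 0.1951, 0.1739, 0.1250, 0.2180, 0.1572]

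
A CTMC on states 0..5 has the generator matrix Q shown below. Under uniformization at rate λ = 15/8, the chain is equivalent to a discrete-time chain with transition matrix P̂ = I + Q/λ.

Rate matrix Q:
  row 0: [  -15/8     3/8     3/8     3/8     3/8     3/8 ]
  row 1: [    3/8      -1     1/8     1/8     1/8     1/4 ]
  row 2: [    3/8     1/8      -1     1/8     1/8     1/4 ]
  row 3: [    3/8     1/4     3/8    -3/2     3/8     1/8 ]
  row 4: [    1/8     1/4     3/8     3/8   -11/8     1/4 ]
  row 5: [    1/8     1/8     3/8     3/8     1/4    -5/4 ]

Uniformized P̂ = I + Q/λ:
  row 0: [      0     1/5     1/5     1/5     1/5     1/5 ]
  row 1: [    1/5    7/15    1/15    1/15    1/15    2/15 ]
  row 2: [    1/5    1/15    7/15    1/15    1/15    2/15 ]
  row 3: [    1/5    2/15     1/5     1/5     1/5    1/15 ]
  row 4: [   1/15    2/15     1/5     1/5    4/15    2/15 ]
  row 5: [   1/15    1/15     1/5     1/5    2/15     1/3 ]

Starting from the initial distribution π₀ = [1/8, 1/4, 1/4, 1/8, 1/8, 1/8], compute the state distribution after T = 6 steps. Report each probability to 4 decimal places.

π = [0.1323, 0.1728, 0.2411, 0.1448, 0.1433, 0.1656]

t=0: π = [0.1250, 0.2500, 0.2500, 0.1250, 0.1250, 0.1250]
t=1: π = [0.1417, 0.2000, 0.2333, 0.1333, 0.1333, 0.1583]
t=2: π = [0.1328, 0.1833, 0.2356, 0.1422, 0.1406, 0.1656]
t=3: π = [0.1326, 0.1766, 0.2384, 0.1441, 0.1425, 0.1658]
t=4: π = [0.1324, 0.1741, 0.2400, 0.1447, 0.1431, 0.1657]
t=5: π = [0.1323, 0.1731, 0.2408, 0.1448, 0.1433, 0.1657]
t=6: π = [0.1323, 0.1728, 0.2411, 0.1448, 0.1433, 0.1656]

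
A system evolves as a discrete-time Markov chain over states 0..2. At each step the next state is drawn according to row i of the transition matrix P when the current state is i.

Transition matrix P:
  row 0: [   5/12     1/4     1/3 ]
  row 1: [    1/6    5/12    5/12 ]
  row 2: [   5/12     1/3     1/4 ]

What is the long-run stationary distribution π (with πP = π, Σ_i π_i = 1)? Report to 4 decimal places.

π = [0.3333, 0.3333, 0.3333]

Balance equations π_j = Σ_i π_i·P[i][j]:
  π_0 = 5/12·π_0 + 1/6·π_1 + 5/12·π_2
  π_1 = 1/4·π_0 + 5/12·π_1 + 1/3·π_2
  normalize: π_0 + π_1 + π_2 = 1
Solving the linear system gives exactly π = [1/3, 1/3, 1/3].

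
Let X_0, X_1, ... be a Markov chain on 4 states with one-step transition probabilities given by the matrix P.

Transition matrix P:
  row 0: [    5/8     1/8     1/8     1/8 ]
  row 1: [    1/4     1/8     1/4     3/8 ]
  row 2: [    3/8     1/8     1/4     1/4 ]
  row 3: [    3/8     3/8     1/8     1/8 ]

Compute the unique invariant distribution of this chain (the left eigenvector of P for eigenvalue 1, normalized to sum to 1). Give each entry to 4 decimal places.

π = [0.4713, 0.1722, 0.1675, 0.1890]

Balance equations π_j = Σ_i π_i·P[i][j]:
  π_0 = 5/8·π_0 + 1/4·π_1 + 3/8·π_2 + 3/8·π_3
  π_1 = 1/8·π_0 + 1/8·π_1 + 1/8·π_2 + 3/8·π_3
  π_2 = 1/8·π_0 + 1/4·π_1 + 1/4·π_2 + 1/8·π_3
  normalize: π_0 + π_1 + π_2 + π_3 = 1
Solving the linear system gives exactly π = [197/418, 36/209, 35/209, 79/418].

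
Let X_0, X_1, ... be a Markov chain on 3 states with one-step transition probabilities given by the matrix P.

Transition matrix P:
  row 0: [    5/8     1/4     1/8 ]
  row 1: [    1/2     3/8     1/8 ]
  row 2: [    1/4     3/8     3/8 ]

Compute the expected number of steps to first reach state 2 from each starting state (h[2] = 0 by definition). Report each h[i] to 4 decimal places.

First-step conditioning: h[2] = 0; for i ≠ 2, h[i] = 1 + Σ_k P[i][k]·h[k].
  h[0] = 1 + 5/8·h[0] + 1/4·h[1]
  h[1] = 1 + 1/2·h[0] + 3/8·h[1]
Solving the 2×2 linear system over states ≠ 2 gives exactly h = [8, 8, 0] (h[2] = 0 is the target).

h = [8.0000, 8.0000, 0.0000]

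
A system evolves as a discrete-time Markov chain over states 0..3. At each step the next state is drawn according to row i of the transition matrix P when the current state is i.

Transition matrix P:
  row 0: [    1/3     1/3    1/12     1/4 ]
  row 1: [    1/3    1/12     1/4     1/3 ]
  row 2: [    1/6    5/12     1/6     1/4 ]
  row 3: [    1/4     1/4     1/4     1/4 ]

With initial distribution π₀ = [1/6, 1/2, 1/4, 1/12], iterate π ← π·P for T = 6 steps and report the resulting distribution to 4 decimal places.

t=0: π = [0.1667, 0.5000, 0.2500, 0.0833]
t=1: π = [0.2847, 0.2222, 0.2014, 0.2917]
t=2: π = [0.2755, 0.2703, 0.1858, 0.2685]
t=3: π = [0.2800, 0.2589, 0.1886, 0.2725]
t=4: π = [0.2792, 0.2616, 0.1876, 0.2716]
t=5: π = [0.2794, 0.2609, 0.1878, 0.2718]
t=6: π = [0.2794, 0.2611, 0.1878, 0.2717]

π = [0.2794, 0.2611, 0.1878, 0.2717]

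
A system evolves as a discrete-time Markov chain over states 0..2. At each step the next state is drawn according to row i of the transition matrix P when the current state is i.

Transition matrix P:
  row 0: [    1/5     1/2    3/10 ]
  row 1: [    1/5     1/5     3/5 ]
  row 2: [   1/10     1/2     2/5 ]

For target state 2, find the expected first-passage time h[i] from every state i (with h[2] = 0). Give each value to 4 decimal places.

h = [2.4074, 1.8519, 0.0000]

First-step conditioning: h[2] = 0; for i ≠ 2, h[i] = 1 + Σ_k P[i][k]·h[k].
  h[0] = 1 + 1/5·h[0] + 1/2·h[1]
  h[1] = 1 + 1/5·h[0] + 1/5·h[1]
Solving the 2×2 linear system over states ≠ 2 gives exactly h = [65/27, 50/27, 0] (h[2] = 0 is the target).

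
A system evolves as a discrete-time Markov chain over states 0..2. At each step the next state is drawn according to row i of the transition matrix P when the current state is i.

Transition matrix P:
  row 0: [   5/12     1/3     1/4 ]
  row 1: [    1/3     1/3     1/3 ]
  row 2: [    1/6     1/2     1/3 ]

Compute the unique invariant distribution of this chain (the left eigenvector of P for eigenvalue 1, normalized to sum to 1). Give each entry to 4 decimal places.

Balance equations π_j = Σ_i π_i·P[i][j]:
  π_0 = 5/12·π_0 + 1/3·π_1 + 1/6·π_2
  π_1 = 1/3·π_0 + 1/3·π_1 + 1/2·π_2
  normalize: π_0 + π_1 + π_2 = 1
Solving the linear system gives exactly π = [4/13, 5/13, 4/13].

π = [0.3077, 0.3846, 0.3077]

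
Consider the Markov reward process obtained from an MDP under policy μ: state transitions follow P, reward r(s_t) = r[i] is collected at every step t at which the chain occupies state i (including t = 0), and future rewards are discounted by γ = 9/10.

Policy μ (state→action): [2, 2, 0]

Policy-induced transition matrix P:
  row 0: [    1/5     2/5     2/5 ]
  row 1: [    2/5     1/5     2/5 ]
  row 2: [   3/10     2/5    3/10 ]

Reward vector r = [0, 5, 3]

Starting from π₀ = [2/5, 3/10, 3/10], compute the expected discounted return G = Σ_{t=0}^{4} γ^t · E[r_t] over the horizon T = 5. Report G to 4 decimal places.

G = 10.9761

t=0: π = [0.4000, 0.3000, 0.3000], E[r] = 2.4000, γ^t·E[r] = 2.400000, running G = 2.400000
t=1: π = [0.2900, 0.3400, 0.3700], E[r] = 2.8100, γ^t·E[r] = 2.529000, running G = 4.929000
t=2: π = [0.3050, 0.3320, 0.3630], E[r] = 2.7490, γ^t·E[r] = 2.226690, running G = 7.155690
t=3: π = [0.3027, 0.3336, 0.3637], E[r] = 2.7591, γ^t·E[r] = 2.011384, running G = 9.167074
t=4: π = [0.3031, 0.3333, 0.3636], E[r] = 2.7573, γ^t·E[r] = 1.809058, running G = 10.976132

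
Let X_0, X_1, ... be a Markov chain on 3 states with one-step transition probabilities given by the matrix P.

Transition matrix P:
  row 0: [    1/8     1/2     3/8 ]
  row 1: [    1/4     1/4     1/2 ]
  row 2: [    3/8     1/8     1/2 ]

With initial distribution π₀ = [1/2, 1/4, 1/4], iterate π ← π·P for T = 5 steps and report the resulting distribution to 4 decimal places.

t=0: π = [0.5000, 0.2500, 0.2500]
t=1: π = [0.2188, 0.3438, 0.4375]
t=2: π = [0.2773, 0.2500, 0.4727]
t=3: π = [0.2744, 0.2603, 0.4653]
t=4: π = [0.2739, 0.2604, 0.4657]
t=5: π = [0.2740, 0.2603, 0.4658]

π = [0.2740, 0.2603, 0.4658]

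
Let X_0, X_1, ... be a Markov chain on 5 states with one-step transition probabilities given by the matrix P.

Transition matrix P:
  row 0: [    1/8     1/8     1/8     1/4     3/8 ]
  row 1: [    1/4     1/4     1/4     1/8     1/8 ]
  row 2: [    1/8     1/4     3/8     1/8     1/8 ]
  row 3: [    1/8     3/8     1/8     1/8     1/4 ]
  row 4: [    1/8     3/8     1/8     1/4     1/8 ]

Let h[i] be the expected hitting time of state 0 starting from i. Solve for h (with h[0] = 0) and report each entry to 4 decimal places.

h = [0.0000, 5.4444, 6.2222, 6.1111, 6.1111]

First-step conditioning: h[0] = 0; for i ≠ 0, h[i] = 1 + Σ_k P[i][k]·h[k].
  h[1] = 1 + 1/4·h[1] + 1/4·h[2] + 1/8·h[3] + 1/8·h[4]
  h[2] = 1 + 1/4·h[1] + 3/8·h[2] + 1/8·h[3] + 1/8·h[4]
  h[3] = 1 + 3/8·h[1] + 1/8·h[2] + 1/8·h[3] + 1/4·h[4]
  h[4] = 1 + 3/8·h[1] + 1/8·h[2] + 1/4·h[3] + 1/8·h[4]
Solving the 4×4 linear system over states ≠ 0 gives exactly h = [0, 49/9, 56/9, 55/9, 55/9] (h[0] = 0 is the target).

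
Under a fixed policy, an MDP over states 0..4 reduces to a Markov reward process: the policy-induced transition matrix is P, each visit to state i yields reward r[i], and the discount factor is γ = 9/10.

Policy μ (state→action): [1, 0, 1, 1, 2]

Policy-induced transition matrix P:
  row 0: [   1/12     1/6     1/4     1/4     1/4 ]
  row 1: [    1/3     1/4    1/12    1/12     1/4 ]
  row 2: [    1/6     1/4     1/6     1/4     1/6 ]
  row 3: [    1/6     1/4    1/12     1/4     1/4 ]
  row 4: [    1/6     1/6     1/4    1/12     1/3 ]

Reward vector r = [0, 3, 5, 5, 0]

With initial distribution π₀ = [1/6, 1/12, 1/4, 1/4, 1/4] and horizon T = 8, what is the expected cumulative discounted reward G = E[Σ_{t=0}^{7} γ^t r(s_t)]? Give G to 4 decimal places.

G = 13.9159

t=0: π = [0.1667, 0.0833, 0.2500, 0.2500, 0.2500], E[r] = 2.7500, γ^t·E[r] = 2.750000, running G = 2.750000
t=1: π = [0.1667, 0.2153, 0.1736, 0.1944, 0.2500], E[r] = 2.4861, γ^t·E[r] = 2.237500, running G = 4.987500
t=2: π = [0.1887, 0.2153, 0.1672, 0.1725, 0.2564], E[r] = 2.3443, γ^t·E[r] = 1.898906, running G = 6.886406
t=3: π = [0.1868, 0.2129, 0.1714, 0.1714, 0.2574], E[r] = 2.3529, γ^t·E[r] = 1.715273, running G = 8.601680
t=4: π = [0.1866, 0.2130, 0.1717, 0.1716, 0.2572], E[r] = 2.3553, γ^t·E[r] = 1.545310, running G = 10.146989
t=5: π = [0.1866, 0.2130, 0.1716, 0.1716, 0.2571], E[r] = 2.3553, γ^t·E[r] = 1.390757, running G = 11.537746
t=6: π = [0.1866, 0.2130, 0.1716, 0.1716, 0.2571], E[r] = 2.3552, γ^t·E[r] = 1.251663, running G = 12.789409
t=7: π = [0.1866, 0.2130, 0.1716, 0.1716, 0.2571], E[r] = 2.3552, γ^t·E[r] = 1.126496, running G = 13.915906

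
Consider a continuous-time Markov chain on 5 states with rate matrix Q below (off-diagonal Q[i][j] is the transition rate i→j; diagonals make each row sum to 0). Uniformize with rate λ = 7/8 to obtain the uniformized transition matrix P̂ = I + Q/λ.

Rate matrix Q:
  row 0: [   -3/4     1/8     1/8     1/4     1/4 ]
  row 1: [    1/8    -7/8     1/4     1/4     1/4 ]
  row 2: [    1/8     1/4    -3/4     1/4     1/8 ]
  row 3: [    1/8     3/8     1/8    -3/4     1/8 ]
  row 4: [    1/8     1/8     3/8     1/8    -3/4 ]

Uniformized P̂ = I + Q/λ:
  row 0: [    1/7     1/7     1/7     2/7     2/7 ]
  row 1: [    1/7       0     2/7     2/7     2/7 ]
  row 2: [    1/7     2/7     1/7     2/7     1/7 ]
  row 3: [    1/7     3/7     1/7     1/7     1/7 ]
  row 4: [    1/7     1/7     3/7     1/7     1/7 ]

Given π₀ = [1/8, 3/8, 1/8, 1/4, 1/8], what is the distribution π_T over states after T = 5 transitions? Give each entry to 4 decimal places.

t=0: π = [0.1250, 0.3750, 0.1250, 0.2500, 0.1250]
t=1: π = [0.1429, 0.1786, 0.2321, 0.2321, 0.2143]
t=2: π = [0.1429, 0.2168, 0.2296, 0.2219, 0.1888]
t=3: π = [0.1429, 0.2081, 0.2278, 0.2270, 0.1942]
t=4: π = [0.1429, 0.2105, 0.2281, 0.2255, 0.1930]
t=5: π = [0.1429, 0.2098, 0.2281, 0.2259, 0.1933]

π = [0.1429, 0.2098, 0.2281, 0.2259, 0.1933]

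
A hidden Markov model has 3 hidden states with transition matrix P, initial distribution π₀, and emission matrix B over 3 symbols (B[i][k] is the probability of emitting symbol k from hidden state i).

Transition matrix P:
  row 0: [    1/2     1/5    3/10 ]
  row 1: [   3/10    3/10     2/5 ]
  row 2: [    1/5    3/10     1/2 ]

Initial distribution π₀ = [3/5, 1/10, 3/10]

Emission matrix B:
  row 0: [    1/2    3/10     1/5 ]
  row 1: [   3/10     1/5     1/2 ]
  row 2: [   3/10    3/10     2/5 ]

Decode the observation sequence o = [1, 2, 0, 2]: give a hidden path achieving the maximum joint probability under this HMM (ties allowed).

t=0: δ = [1.800e-01, 2.000e-02, 9.000e-02]  (obs o_0=1)
t=1: δ = [1.800e-02, 1.800e-02, 2.160e-02]  ψ = [0, 0, 0]  (obs o_1=2)
t=2: δ = [4.500e-03, 1.944e-03, 3.240e-03]  ψ = [0, 2, 2]  (obs o_2=0)
t=3: δ = [4.500e-04, 4.860e-04, 6.480e-04]  ψ = [0, 2, 2]  (obs o_3=2)
backtrack: best end state = 2; path = [0, 2, 2, 2]

path = [0, 2, 2, 2]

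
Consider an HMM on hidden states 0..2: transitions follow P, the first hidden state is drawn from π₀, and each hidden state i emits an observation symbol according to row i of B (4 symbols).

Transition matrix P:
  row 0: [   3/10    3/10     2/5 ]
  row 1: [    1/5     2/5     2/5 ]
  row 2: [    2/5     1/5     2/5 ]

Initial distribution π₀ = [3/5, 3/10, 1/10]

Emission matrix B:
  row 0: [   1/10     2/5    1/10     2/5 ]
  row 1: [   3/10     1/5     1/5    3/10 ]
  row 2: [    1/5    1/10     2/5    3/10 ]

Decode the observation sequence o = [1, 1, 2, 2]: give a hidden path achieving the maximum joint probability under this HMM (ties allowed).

path = [0, 0, 2, 2]

t=0: δ = [2.400e-01, 6.000e-02, 1.000e-02]  (obs o_0=1)
t=1: δ = [2.880e-02, 1.440e-02, 9.600e-03]  ψ = [0, 0, 0]  (obs o_1=1)
t=2: δ = [8.640e-04, 1.728e-03, 4.608e-03]  ψ = [0, 0, 0]  (obs o_2=2)
t=3: δ = [1.843e-04, 1.843e-04, 7.373e-04]  ψ = [2, 2, 2]  (obs o_3=2)
backtrack: best end state = 2; path = [0, 0, 2, 2]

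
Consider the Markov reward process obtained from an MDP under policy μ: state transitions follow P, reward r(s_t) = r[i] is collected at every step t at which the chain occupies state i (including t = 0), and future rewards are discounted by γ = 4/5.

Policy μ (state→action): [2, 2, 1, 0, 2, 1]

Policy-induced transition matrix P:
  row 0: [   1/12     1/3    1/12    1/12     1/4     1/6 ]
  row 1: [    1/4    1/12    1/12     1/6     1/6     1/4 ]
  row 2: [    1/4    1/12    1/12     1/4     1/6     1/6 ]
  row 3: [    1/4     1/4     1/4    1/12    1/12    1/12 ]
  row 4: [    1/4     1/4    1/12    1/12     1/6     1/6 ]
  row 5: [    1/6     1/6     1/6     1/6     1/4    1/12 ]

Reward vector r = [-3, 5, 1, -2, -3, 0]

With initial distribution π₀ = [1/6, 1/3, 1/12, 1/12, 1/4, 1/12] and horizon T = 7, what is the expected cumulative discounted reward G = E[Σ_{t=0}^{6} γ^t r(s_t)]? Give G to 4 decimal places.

G = -0.6497

t=0: π = [0.1667, 0.3333, 0.0833, 0.0833, 0.2500, 0.0833], E[r] = 0.3333, γ^t·E[r] = 0.333333, running G = 0.333333
t=1: π = [0.2153, 0.1875, 0.1042, 0.1319, 0.1806, 0.1806], E[r] = -0.4097, γ^t·E[r] = -0.327778, running G = 0.005556
t=2: π = [0.1991, 0.2043, 0.1204, 0.1314, 0.1887, 0.1563], E[r] = -0.2841, γ^t·E[r] = -0.181852, running G = -0.176296
t=3: π = [0.2038, 0.1995, 0.1182, 0.1334, 0.1853, 0.1597], E[r] = -0.3187, γ^t·E[r] = -0.163185, running G = -0.339481
t=4: π = [0.2027, 0.2007, 0.1189, 0.1330, 0.1858, 0.1589], E[r] = -0.3091, γ^t·E[r] = -0.126626, running G = -0.466107
t=5: π = [0.2030, 0.2004, 0.1187, 0.1331, 0.1857, 0.1591], E[r] = -0.3116, γ^t·E[r] = -0.102114, running G = -0.568221
t=6: π = [0.2029, 0.2005, 0.1188, 0.1331, 0.1857, 0.1590], E[r] = -0.3110, γ^t·E[r] = -0.081527, running G = -0.649748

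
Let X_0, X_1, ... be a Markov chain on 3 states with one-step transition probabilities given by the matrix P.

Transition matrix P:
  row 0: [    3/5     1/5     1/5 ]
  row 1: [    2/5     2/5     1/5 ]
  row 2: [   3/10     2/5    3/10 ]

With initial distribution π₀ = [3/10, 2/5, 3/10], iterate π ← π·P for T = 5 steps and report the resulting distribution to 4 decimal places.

π = [0.4721, 0.3056, 0.2222]

t=0: π = [0.3000, 0.4000, 0.3000]
t=1: π = [0.4300, 0.3400, 0.2300]
t=2: π = [0.4630, 0.3140, 0.2230]
t=3: π = [0.4703, 0.3074, 0.2223]
t=4: π = [0.4718, 0.3059, 0.2222]
t=5: π = [0.4721, 0.3056, 0.2222]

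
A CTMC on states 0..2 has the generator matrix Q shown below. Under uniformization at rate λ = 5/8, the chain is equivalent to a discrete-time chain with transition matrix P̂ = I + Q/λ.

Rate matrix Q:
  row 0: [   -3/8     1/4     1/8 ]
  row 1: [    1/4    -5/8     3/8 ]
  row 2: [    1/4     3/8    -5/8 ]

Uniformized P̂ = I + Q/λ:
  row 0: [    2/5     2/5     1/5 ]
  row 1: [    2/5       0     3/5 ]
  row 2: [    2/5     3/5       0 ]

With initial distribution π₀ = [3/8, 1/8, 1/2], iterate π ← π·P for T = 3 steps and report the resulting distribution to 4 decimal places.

t=0: π = [0.3750, 0.1250, 0.5000]
t=1: π = [0.4000, 0.4500, 0.1500]
t=2: π = [0.4000, 0.2500, 0.3500]
t=3: π = [0.4000, 0.3700, 0.2300]

π = [0.4000, 0.3700, 0.2300]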